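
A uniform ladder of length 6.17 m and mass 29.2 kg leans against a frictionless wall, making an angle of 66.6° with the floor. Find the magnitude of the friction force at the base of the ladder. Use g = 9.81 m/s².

Sum moments about the foot of the ladder (the floor normal and friction both act there and drop out).
Ladder weight 29.2×9.81 = 286.5 N acts at 3.085 m along the ladder; its horizontal arm is 3.085·cos66.6° = 1.225 m → τ = 351 N·m clockwise.
Wall normal N acts horizontally at the top; its moment arm is the height L sinθ = 6.17·sin66.6° = 5.663 m, counterclockwise.
Balancing moments: N × 5.663 = 351, giving N = 62 N.
ΣFx = 0: friction at the foot balances the wall's push, so f = N_wall = 62 N.

f ≈ 62 N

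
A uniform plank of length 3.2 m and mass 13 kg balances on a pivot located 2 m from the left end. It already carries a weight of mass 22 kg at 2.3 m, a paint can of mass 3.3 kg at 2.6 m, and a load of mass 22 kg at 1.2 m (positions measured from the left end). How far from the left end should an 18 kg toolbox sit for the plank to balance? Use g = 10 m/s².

Taking torques about the pivot (at 2 m from the left end):
Beam weight: 13 × 10 = 130 N down at 1.6 m → arm 0.4 m, τ = 130 × 0.4 = 52 N·m counterclockwise.
Weight: 22 × 10 = 220 N down at 2.3 m → arm 0.3 m, τ = 220 × 0.3 = 66 N·m clockwise.
Paint can: 3.3 × 10 = 33 N down at 2.6 m → arm 0.6 m, τ = 33 × 0.6 = 19.8 N·m clockwise.
Load: 22 × 10 = 220 N down at 1.2 m → arm 0.8 m, τ = 220 × 0.8 = 176 N·m counterclockwise.
Net moment of existing loads = 142.2 N·m counterclockwise.
The toolbox weighs 18 × 10 = 180 N and must supply an equal clockwise moment, so its lever arm about the pivot is 142.2 / 180 = 0.79 m.
That puts it at 2 + 0.79 = 2.79 m from the left end.

x ≈ 2.79 m from the left end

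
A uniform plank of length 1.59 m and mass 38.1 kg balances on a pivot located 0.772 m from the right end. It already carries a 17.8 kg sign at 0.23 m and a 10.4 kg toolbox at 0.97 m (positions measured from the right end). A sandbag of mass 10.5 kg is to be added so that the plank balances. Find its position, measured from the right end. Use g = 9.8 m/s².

x ≈ 1.41 m from the right end

Taking torques about the pivot (at 0.772 m from the right end):
Beam weight: 38.1 × 9.8 = 373.4 N down at 0.795 m → arm 0.023 m, τ = 373.4 × 0.023 = 8.588 N·m counterclockwise.
Sign: 17.8 × 9.8 = 174.4 N down at 0.23 m → arm 0.542 m, τ = 174.4 × 0.542 = 94.52 N·m clockwise.
Toolbox: 10.4 × 9.8 = 101.9 N down at 0.97 m → arm 0.198 m, τ = 101.9 × 0.198 = 20.18 N·m counterclockwise.
Net moment of existing loads = 65.75 N·m clockwise.
The sandbag weighs 10.5 × 9.8 = 102.9 N and must supply an equal counterclockwise moment, so its lever arm about the pivot is 65.75 / 102.9 = 0.639 m.
That puts it at 0.772 + 0.639 = 1.41 m from the right end.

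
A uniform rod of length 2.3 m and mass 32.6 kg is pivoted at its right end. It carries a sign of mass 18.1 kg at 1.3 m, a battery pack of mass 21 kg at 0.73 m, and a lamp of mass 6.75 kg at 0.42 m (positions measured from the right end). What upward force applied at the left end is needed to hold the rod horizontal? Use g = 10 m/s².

Choose the right end as the axis so the unknown pivot reaction has zero arm there.
Beam weight: 32.6 × 10 = 326 N down at 1.15 m → arm 1.15 m, τ = 326 × 1.15 = 374.9 N·m counterclockwise.
Sign: 18.1 × 10 = 181 N down at 1.3 m → arm 1.3 m, τ = 181 × 1.3 = 235.3 N·m counterclockwise.
Battery pack: 21 × 10 = 210 N down at 0.73 m → arm 0.73 m, τ = 210 × 0.73 = 153.3 N·m counterclockwise.
Lamp: 6.75 × 10 = 67.5 N down at 0.42 m → arm 0.42 m, τ = 67.5 × 0.42 = 28.35 N·m counterclockwise.
Net moment of the loads = 791.9 N·m counterclockwise.
The upward force F acts at the left end, arm 2.3 m, giving F × 2.3 clockwise.
Balancing moments: F × 2.3 = 791.9, giving F = 791.9 / 2.3 = 344 N.

F ≈ 344 N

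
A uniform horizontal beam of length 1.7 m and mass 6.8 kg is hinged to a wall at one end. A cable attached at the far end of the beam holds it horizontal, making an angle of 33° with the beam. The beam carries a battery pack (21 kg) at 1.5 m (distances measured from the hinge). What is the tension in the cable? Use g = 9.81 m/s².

T ≈ 395 N

Taking torques about the hinge:
Beam weight: 6.8 × 9.81 = 66.71 N down at 0.85 m → arm 0.85 m, τ = 66.71 × 0.85 = 56.7 N·m clockwise.
Battery pack: 21 × 9.81 = 206 N down at 1.5 m → arm 1.5 m, τ = 206 × 1.5 = 309 N·m clockwise.
Total clockwise load moment = 365.7 N·m.
The cable tension T acts at 1.7 m; only its component perpendicular to the beam, T sinθ, produces torque. sin 33° = 0.5446.
Setting net torque to zero: T × 1.7 × 0.5446 = 365.7 → T = 365.7 / 0.9258 = 395 N.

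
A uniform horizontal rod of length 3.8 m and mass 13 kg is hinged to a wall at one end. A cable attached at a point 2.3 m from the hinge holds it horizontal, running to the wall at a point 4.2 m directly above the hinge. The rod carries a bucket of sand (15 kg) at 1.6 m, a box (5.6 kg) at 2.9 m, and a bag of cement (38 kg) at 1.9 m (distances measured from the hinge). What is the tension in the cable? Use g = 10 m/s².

T ≈ 680 N

Taking torques about the hinge:
Beam weight: 13 × 10 = 130 N down at 1.9 m → arm 1.9 m, τ = 130 × 1.9 = 247 N·m clockwise.
Bucket of sand: 15 × 10 = 150 N down at 1.6 m → arm 1.6 m, τ = 150 × 1.6 = 240 N·m clockwise.
Box: 5.6 × 10 = 56 N down at 2.9 m → arm 2.9 m, τ = 56 × 2.9 = 162.4 N·m clockwise.
Bag of cement: 38 × 10 = 380 N down at 1.9 m → arm 1.9 m, τ = 380 × 1.9 = 722 N·m clockwise.
Total clockwise load moment = 1371 N·m.
The cable tension T acts at 2.3 m; only its component perpendicular to the rod, T sinθ, produces torque. sinθ = h/√(h²+d²) = 4.2/√(4.2²+2.3²) = 0.8771.
For rotational equilibrium, T × 2.3 × 0.8771 = 1371, so T = 1371 / 2.017 = 680 N.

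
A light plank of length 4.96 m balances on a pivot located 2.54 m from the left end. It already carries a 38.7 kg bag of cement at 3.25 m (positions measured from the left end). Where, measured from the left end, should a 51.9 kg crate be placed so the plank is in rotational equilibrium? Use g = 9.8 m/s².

About the pivot (at 2.54 m from the left end):
Bag of cement: 38.7 × 9.8 = 379.3 N down at 3.25 m → arm 0.71 m, τ = 379.3 × 0.71 = 269.3 N·m clockwise.
Net moment of existing loads = 269.3 N·m clockwise.
The crate weighs 51.9 × 9.8 = 508.6 N and must supply an equal counterclockwise moment, so its lever arm about the pivot is 269.3 / 508.6 = 0.529 m.
That puts it at 2.54 − 0.529 = 2.01 m from the left end.

x ≈ 2.01 m from the left end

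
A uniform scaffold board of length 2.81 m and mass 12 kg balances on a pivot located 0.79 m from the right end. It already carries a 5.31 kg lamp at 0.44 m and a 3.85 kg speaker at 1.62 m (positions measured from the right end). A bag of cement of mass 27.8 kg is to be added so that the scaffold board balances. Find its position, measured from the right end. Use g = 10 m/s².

x ≈ 0.476 m from the right end

About the pivot (at 0.79 m from the right end):
Beam weight: 12 × 10 = 120 N down at 1.405 m → arm 0.615 m, τ = 120 × 0.615 = 73.8 N·m counterclockwise.
Lamp: 5.31 × 10 = 53.1 N down at 0.44 m → arm 0.35 m, τ = 53.1 × 0.35 = 18.59 N·m clockwise.
Speaker: 3.85 × 10 = 38.5 N down at 1.62 m → arm 0.83 m, τ = 38.5 × 0.83 = 31.95 N·m counterclockwise.
Net moment of existing loads = 87.16 N·m counterclockwise.
The bag of cement weighs 27.8 × 10 = 278 N and must supply an equal clockwise moment, so its lever arm about the pivot is 87.16 / 278 = 0.314 m.
That puts it at 0.79 − 0.314 = 0.476 m from the right end.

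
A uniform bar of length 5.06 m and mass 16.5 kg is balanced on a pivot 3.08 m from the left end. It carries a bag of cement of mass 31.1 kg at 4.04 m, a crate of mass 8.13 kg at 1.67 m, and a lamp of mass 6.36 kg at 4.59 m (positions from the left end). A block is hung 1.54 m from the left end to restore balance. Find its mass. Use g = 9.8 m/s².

Taking torques about the pivot (at 3.08 m from the left end):
Beam weight: 16.5 × 9.8 = 161.7 N down at 2.53 m → arm 0.55 m, τ = 161.7 × 0.55 = 88.94 N·m counterclockwise.
Bag of cement: 31.1 × 9.8 = 304.8 N down at 4.04 m → arm 0.96 m, τ = 304.8 × 0.96 = 292.6 N·m clockwise.
Crate: 8.13 × 9.8 = 79.67 N down at 1.67 m → arm 1.41 m, τ = 79.67 × 1.41 = 112.3 N·m counterclockwise.
Lamp: 6.36 × 9.8 = 62.33 N down at 4.59 m → arm 1.51 m, τ = 62.33 × 1.51 = 94.12 N·m clockwise.
Net moment of known loads = 185.5 N·m clockwise.
An unknown mass m at 1.54 m has arm 1.54 m; its moment is m·g·1.54 counterclockwise.
Balancing moments: m × 9.8 × 1.54 = 185.5, giving m = 185.5 / (9.8 × 1.54) = 12.3 kg.

m ≈ 12.3 kg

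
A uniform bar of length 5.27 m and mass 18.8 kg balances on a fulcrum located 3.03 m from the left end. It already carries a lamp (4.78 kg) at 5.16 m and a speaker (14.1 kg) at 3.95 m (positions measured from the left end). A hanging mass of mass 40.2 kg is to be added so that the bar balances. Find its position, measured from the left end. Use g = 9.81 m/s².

x ≈ 2.64 m from the left end

Taking torques about the fulcrum (at 3.03 m from the left end):
Beam weight: 18.8 × 9.81 = 184.4 N down at 2.635 m → arm 0.395 m, τ = 184.4 × 0.395 = 72.84 N·m counterclockwise.
Lamp: 4.78 × 9.81 = 46.89 N down at 5.16 m → arm 2.13 m, τ = 46.89 × 2.13 = 99.88 N·m clockwise.
Speaker: 14.1 × 9.81 = 138.3 N down at 3.95 m → arm 0.92 m, τ = 138.3 × 0.92 = 127.2 N·m clockwise.
Net moment of existing loads = 154.2 N·m clockwise.
The hanging mass weighs 40.2 × 9.81 = 394.4 N and must supply an equal counterclockwise moment, so its lever arm about the fulcrum is 154.2 / 394.4 = 0.391 m.
That puts it at 3.03 − 0.391 = 2.64 m from the left end.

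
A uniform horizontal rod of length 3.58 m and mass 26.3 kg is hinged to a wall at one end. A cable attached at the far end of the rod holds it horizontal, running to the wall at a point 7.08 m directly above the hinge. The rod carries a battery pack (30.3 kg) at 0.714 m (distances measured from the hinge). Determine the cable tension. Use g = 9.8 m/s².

Choose the hinge as the axis so the unknown hinge reaction has zero arm there.
Beam weight: 26.3 × 9.8 = 257.7 N down at 1.79 m → arm 1.79 m, τ = 257.7 × 1.79 = 461.3 N·m clockwise.
Battery pack: 30.3 × 9.8 = 296.9 N down at 0.714 m → arm 0.714 m, τ = 296.9 × 0.714 = 212 N·m clockwise.
Total clockwise load moment = 673.3 N·m.
The cable tension T acts at 3.58 m; only its component perpendicular to the rod, T sinθ, produces torque. sinθ = h/√(h²+d²) = 7.08/√(7.08²+3.58²) = 0.8924.
Setting net torque to zero: T × 3.58 × 0.8924 = 673.3 → T = 673.3 / 3.195 = 211 N.

T ≈ 211 N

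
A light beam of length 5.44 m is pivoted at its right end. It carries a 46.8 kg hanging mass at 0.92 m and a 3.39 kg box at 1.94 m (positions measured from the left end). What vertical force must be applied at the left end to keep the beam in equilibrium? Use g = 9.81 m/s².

Sum moments about the right end (the unknown pivot reaction has zero arm there).
Hanging mass: 46.8 × 9.81 = 459.1 N down at 0.92 m → arm 4.52 m, τ = 459.1 × 4.52 = 2075 N·m counterclockwise.
Box: 3.39 × 9.81 = 33.26 N down at 1.94 m → arm 3.5 m, τ = 33.26 × 3.5 = 116.4 N·m counterclockwise.
Net moment of the loads = 2191 N·m counterclockwise.
The upward force F acts at the left end, arm 5.44 m, giving F × 5.44 clockwise.
Balancing moments: F × 5.44 = 2191, giving F = 2191 / 5.44 = 403 N.

F ≈ 403 N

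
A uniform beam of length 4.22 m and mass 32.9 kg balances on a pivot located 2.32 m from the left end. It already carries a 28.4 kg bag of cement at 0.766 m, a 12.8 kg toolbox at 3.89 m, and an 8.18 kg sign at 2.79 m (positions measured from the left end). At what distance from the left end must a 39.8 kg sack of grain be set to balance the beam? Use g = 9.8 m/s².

x ≈ 3 m from the left end

Sum moments about the pivot (at 2.32 m from the left end) (the support reaction has zero arm there).
Beam weight: 32.9 × 9.8 = 322.4 N down at 2.11 m → arm 0.21 m, τ = 322.4 × 0.21 = 67.7 N·m counterclockwise.
Bag of cement: 28.4 × 9.8 = 278.3 N down at 0.766 m → arm 1.554 m, τ = 278.3 × 1.554 = 432.5 N·m counterclockwise.
Toolbox: 12.8 × 9.8 = 125.4 N down at 3.89 m → arm 1.57 m, τ = 125.4 × 1.57 = 196.9 N·m clockwise.
Sign: 8.18 × 9.8 = 80.16 N down at 2.79 m → arm 0.47 m, τ = 80.16 × 0.47 = 37.68 N·m clockwise.
Net moment of existing loads = 265.6 N·m counterclockwise.
The sack of grain weighs 39.8 × 9.8 = 390 N and must supply an equal clockwise moment, so its lever arm about the pivot is 265.6 / 390 = 0.681 m.
That puts it at 2.32 + 0.681 = 3 m from the left end.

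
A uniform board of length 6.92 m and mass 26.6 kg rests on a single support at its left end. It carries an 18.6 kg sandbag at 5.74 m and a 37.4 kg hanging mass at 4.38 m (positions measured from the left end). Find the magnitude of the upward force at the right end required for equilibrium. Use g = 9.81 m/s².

Sum moments about the left end (the unknown pivot reaction has zero arm there).
Beam weight: 26.6 × 9.81 = 260.9 N down at 3.46 m → arm 3.46 m, τ = 260.9 × 3.46 = 902.7 N·m clockwise.
Sandbag: 18.6 × 9.81 = 182.5 N down at 5.74 m → arm 5.74 m, τ = 182.5 × 5.74 = 1048 N·m clockwise.
Hanging mass: 37.4 × 9.81 = 366.9 N down at 4.38 m → arm 4.38 m, τ = 366.9 × 4.38 = 1607 N·m clockwise.
Net moment of the loads = 3558 N·m clockwise.
The upward force F acts at the right end, arm 6.92 m, giving F × 6.92 counterclockwise.
Στ = 0 ⇒ F × 6.92 = 3558 ⇒ F = 3558 / 6.92 = 514 N.

F ≈ 514 N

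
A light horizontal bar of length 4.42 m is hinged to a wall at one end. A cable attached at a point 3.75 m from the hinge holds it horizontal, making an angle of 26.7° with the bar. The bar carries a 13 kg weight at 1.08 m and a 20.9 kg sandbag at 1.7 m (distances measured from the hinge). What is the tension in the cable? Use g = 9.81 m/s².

Taking torques about the hinge:
Weight: 13 × 9.81 = 127.5 N down at 1.08 m → arm 1.08 m, τ = 127.5 × 1.08 = 137.7 N·m clockwise.
Sandbag: 20.9 × 9.81 = 205 N down at 1.7 m → arm 1.7 m, τ = 205 × 1.7 = 348.5 N·m clockwise.
Total clockwise load moment = 486.2 N·m.
The cable tension T acts at 3.75 m; only its component perpendicular to the bar, T sinθ, produces torque. sin 26.7° = 0.4493.
Balancing moments: T × 3.75 × 0.4493 = 486.2, giving T = 486.2 / 1.685 = 289 N.

T ≈ 289 N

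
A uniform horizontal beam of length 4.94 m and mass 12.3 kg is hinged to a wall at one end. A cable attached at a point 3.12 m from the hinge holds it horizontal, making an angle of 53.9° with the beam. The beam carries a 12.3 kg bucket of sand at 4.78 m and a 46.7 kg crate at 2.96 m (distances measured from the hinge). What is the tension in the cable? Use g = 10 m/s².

Taking torques about the hinge:
Beam weight: 12.3 × 10 = 123 N down at 2.47 m → arm 2.47 m, τ = 123 × 2.47 = 303.8 N·m clockwise.
Bucket of sand: 12.3 × 10 = 123 N down at 4.78 m → arm 4.78 m, τ = 123 × 4.78 = 587.9 N·m clockwise.
Crate: 46.7 × 10 = 467 N down at 2.96 m → arm 2.96 m, τ = 467 × 2.96 = 1382 N·m clockwise.
Total clockwise load moment = 2274 N·m.
The cable tension T acts at 3.12 m; only its component perpendicular to the beam, T sinθ, produces torque. sin 53.9° = 0.808.
Setting net torque to zero: T × 3.12 × 0.808 = 2274 → T = 2274 / 2.521 = 902 N.

T ≈ 902 N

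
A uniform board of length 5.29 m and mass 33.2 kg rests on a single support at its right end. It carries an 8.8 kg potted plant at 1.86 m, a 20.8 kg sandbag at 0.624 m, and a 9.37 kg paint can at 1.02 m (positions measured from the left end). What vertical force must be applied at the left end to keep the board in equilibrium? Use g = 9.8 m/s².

Choose the right end as the axis so the unknown pivot reaction has zero arm there.
Beam weight: 33.2 × 9.8 = 325.4 N down at 2.645 m → arm 2.645 m, τ = 325.4 × 2.645 = 860.7 N·m counterclockwise.
Potted plant: 8.8 × 9.8 = 86.24 N down at 1.86 m → arm 3.43 m, τ = 86.24 × 3.43 = 295.8 N·m counterclockwise.
Sandbag: 20.8 × 9.8 = 203.8 N down at 0.624 m → arm 4.666 m, τ = 203.8 × 4.666 = 950.9 N·m counterclockwise.
Paint can: 9.37 × 9.8 = 91.83 N down at 1.02 m → arm 4.27 m, τ = 91.83 × 4.27 = 392.1 N·m counterclockwise.
Net moment of the loads = 2500 N·m counterclockwise.
The upward force F acts at the left end, arm 5.29 m, giving F × 5.29 clockwise.
Balancing moments: F × 5.29 = 2500, giving F = 2500 / 5.29 = 473 N.

F ≈ 473 N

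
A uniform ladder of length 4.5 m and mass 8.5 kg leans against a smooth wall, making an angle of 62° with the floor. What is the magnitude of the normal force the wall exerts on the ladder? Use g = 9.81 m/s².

Sum moments about the foot of the ladder (the floor normal and friction both act there and drop out).
Ladder weight 8.5×9.81 = 83.39 N acts at 2.25 m along the ladder; its horizontal arm is 2.25·cos62° = 1.056 m → τ = 88.06 N·m clockwise.
Wall normal N acts horizontally at the top; its moment arm is the height L sinθ = 4.5·sin62° = 3.973 m, counterclockwise.
Balancing moments: N × 3.973 = 88.06, giving N = 22.2 N.

N_wall ≈ 22.2 N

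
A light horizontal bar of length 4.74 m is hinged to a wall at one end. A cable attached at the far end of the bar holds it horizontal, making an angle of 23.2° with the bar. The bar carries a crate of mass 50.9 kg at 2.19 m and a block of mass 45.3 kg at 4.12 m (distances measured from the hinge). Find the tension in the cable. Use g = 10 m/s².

T ≈ 1600 N

Sum moments about the hinge (the unknown hinge reaction has zero arm there).
Crate: 50.9 × 10 = 509 N down at 2.19 m → arm 2.19 m, τ = 509 × 2.19 = 1115 N·m clockwise.
Block: 45.3 × 10 = 453 N down at 4.12 m → arm 4.12 m, τ = 453 × 4.12 = 1866 N·m clockwise.
Total clockwise load moment = 2981 N·m.
The cable tension T acts at 4.74 m; only its component perpendicular to the bar, T sinθ, produces torque. sin 23.2° = 0.3939.
For rotational equilibrium, T × 4.74 × 0.3939 = 2981, so T = 2981 / 1.867 = 1600 N.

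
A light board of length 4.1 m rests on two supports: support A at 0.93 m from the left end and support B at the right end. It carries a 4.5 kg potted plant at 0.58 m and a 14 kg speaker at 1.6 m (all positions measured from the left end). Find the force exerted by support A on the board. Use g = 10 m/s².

R_A ≈ 160 N

Take moments about support B.
Potted plant: 4.5 × 10 = 45 N down at 0.58 m → arm 3.52 m, τ = 45 × 3.52 = 158.4 N·m counterclockwise.
Speaker: 14 × 10 = 140 N down at 1.6 m → arm 2.5 m, τ = 140 × 2.5 = 350 N·m counterclockwise.
Net load moment about support B = 508.4 N·m counterclockwise.
Reaction R at support A is upward at 0.93 m, arm 3.17 m → moment R × 3.17 clockwise.
Setting net torque to zero: R × 3.17 = 508.4 → R = 160 N.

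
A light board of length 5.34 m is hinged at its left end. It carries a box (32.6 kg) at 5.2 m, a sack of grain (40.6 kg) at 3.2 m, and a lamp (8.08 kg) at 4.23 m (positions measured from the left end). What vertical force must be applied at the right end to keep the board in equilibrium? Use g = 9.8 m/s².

F ≈ 612 N

Choose the left end as the axis so the unknown pivot reaction has zero arm there.
Box: 32.6 × 9.8 = 319.5 N down at 5.2 m → arm 5.2 m, τ = 319.5 × 5.2 = 1661 N·m clockwise.
Sack of grain: 40.6 × 9.8 = 397.9 N down at 3.2 m → arm 3.2 m, τ = 397.9 × 3.2 = 1273 N·m clockwise.
Lamp: 8.08 × 9.8 = 79.18 N down at 4.23 m → arm 4.23 m, τ = 79.18 × 4.23 = 334.9 N·m clockwise.
Net moment of the loads = 3269 N·m clockwise.
The upward force F acts at the right end, arm 5.34 m, giving F × 5.34 counterclockwise.
Στ = 0 ⇒ F × 5.34 = 3269 ⇒ F = 3269 / 5.34 = 612 N.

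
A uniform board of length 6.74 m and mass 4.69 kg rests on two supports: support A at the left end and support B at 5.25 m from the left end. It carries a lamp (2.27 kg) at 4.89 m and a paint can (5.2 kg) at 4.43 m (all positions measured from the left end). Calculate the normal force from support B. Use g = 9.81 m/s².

R_B ≈ 93.3 N

Taking torques about support A:
Beam weight: 4.69 × 9.81 = 46.01 N down at 3.37 m → arm 3.37 m, τ = 46.01 × 3.37 = 155.1 N·m clockwise.
Lamp: 2.27 × 9.81 = 22.27 N down at 4.89 m → arm 4.89 m, τ = 22.27 × 4.89 = 108.9 N·m clockwise.
Paint can: 5.2 × 9.81 = 51.01 N down at 4.43 m → arm 4.43 m, τ = 51.01 × 4.43 = 226 N·m clockwise.
Net load moment about support A = 490 N·m clockwise.
Reaction R at support B is upward at 5.25 m, arm 5.25 m → moment R × 5.25 counterclockwise.
Setting net torque to zero: R × 5.25 = 490 → R = 93.3 N.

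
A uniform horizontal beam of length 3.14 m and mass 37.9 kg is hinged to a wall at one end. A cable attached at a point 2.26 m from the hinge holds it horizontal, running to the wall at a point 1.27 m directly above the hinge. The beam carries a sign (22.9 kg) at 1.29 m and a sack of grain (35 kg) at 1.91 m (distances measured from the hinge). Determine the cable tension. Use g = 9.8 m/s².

T ≈ 1380 N

Sum moments about the hinge (the unknown hinge reaction has zero arm there).
Beam weight: 37.9 × 9.8 = 371.4 N down at 1.57 m → arm 1.57 m, τ = 371.4 × 1.57 = 583.1 N·m clockwise.
Sign: 22.9 × 9.8 = 224.4 N down at 1.29 m → arm 1.29 m, τ = 224.4 × 1.29 = 289.5 N·m clockwise.
Sack of grain: 35 × 9.8 = 343 N down at 1.91 m → arm 1.91 m, τ = 343 × 1.91 = 655.1 N·m clockwise.
Total clockwise load moment = 1528 N·m.
The cable tension T acts at 2.26 m; only its component perpendicular to the beam, T sinθ, produces torque. sinθ = h/√(h²+d²) = 1.27/√(1.27²+2.26²) = 0.4899.
Balancing moments: T × 2.26 × 0.4899 = 1528, giving T = 1528 / 1.107 = 1380 N.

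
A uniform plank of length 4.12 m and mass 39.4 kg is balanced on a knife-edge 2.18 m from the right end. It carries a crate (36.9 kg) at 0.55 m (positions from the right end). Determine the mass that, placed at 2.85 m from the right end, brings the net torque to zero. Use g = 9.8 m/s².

m ≈ 96.8 kg

Choose the knife-edge (at 2.18 m from the right end) as the axis so the support reaction has zero arm there.
Beam weight: 39.4 × 9.8 = 386.1 N down at 2.06 m → arm 0.12 m, τ = 386.1 × 0.12 = 46.33 N·m clockwise.
Crate: 36.9 × 9.8 = 361.6 N down at 0.55 m → arm 1.63 m, τ = 361.6 × 1.63 = 589.4 N·m clockwise.
Net moment of known loads = 635.7 N·m clockwise.
An unknown mass m at 2.85 m has arm 0.67 m; its moment is m·g·0.67 counterclockwise.
Balancing moments: m × 9.8 × 0.67 = 635.7, giving m = 635.7 / (9.8 × 0.67) = 96.8 kg.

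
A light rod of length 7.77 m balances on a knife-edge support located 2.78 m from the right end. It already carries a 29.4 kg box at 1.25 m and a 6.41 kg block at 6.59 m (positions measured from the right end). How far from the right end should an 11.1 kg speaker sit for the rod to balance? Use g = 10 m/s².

Take moments about the knife-edge support (at 2.78 m from the right end).
Box: 29.4 × 10 = 294 N down at 1.25 m → arm 1.53 m, τ = 294 × 1.53 = 449.8 N·m clockwise.
Block: 6.41 × 10 = 64.1 N down at 6.59 m → arm 3.81 m, τ = 64.1 × 3.81 = 244.2 N·m counterclockwise.
Net moment of existing loads = 205.6 N·m clockwise.
The speaker weighs 11.1 × 10 = 111 N and must supply an equal counterclockwise moment, so its lever arm about the knife-edge support is 205.6 / 111 = 1.85 m.
That puts it at 2.78 + 1.85 = 4.63 m from the right end.

x ≈ 4.63 m from the right end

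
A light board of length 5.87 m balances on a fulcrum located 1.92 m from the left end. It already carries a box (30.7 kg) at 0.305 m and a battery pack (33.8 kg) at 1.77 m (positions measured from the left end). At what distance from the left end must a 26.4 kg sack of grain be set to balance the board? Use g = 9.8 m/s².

x ≈ 3.99 m from the left end

Choose the fulcrum (at 1.92 m from the left end) as the axis so the support reaction has zero arm there.
Box: 30.7 × 9.8 = 300.9 N down at 0.305 m → arm 1.615 m, τ = 300.9 × 1.615 = 486 N·m counterclockwise.
Battery pack: 33.8 × 9.8 = 331.2 N down at 1.77 m → arm 0.15 m, τ = 331.2 × 0.15 = 49.68 N·m counterclockwise.
Net moment of existing loads = 535.7 N·m counterclockwise.
The sack of grain weighs 26.4 × 9.8 = 258.7 N and must supply an equal clockwise moment, so its lever arm about the fulcrum is 535.7 / 258.7 = 2.07 m.
That puts it at 1.92 + 2.07 = 3.99 m from the left end.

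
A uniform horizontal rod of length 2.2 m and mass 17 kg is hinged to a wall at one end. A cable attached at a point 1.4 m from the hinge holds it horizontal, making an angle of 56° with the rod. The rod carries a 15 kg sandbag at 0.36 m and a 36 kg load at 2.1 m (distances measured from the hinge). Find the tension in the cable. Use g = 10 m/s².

Sum moments about the hinge (the unknown hinge reaction has zero arm there).
Beam weight: 17 × 10 = 170 N down at 1.1 m → arm 1.1 m, τ = 170 × 1.1 = 187 N·m clockwise.
Sandbag: 15 × 10 = 150 N down at 0.36 m → arm 0.36 m, τ = 150 × 0.36 = 54 N·m clockwise.
Load: 36 × 10 = 360 N down at 2.1 m → arm 2.1 m, τ = 360 × 2.1 = 756 N·m clockwise.
Total clockwise load moment = 997 N·m.
The cable tension T acts at 1.4 m; only its component perpendicular to the rod, T sinθ, produces torque. sin 56° = 0.829.
For rotational equilibrium, T × 1.4 × 0.829 = 997, so T = 997 / 1.161 = 859 N.

T ≈ 859 N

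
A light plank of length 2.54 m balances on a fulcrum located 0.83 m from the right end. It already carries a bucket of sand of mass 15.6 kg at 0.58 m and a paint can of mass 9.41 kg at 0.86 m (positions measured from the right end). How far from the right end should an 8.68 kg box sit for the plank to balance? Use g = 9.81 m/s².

Sum moments about the fulcrum (at 0.83 m from the right end) (the support reaction has zero arm there).
Bucket of sand: 15.6 × 9.81 = 153 N down at 0.58 m → arm 0.25 m, τ = 153 × 0.25 = 38.25 N·m clockwise.
Paint can: 9.41 × 9.81 = 92.31 N down at 0.86 m → arm 0.03 m, τ = 92.31 × 0.03 = 2.769 N·m counterclockwise.
Net moment of existing loads = 35.48 N·m clockwise.
The box weighs 8.68 × 9.81 = 85.15 N and must supply an equal counterclockwise moment, so its lever arm about the fulcrum is 35.48 / 85.15 = 0.417 m.
That puts it at 0.83 + 0.417 = 1.25 m from the right end.

x ≈ 1.25 m from the right end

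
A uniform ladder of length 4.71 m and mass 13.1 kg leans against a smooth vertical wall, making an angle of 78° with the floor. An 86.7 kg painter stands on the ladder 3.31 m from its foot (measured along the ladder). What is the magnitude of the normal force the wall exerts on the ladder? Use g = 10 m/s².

Taking torques about the foot of the ladder:
Ladder weight 13.1×10 = 131 N acts at 2.355 m along the ladder; its horizontal arm is 2.355·cos78° = 0.4896 m → τ = 64.14 N·m clockwise.
Painter: 86.7×10 = 867 N at 3.31 m → arm 0.6882 m → τ = 596.7 N·m clockwise.
Wall normal N acts horizontally at the top; its moment arm is the height L sinθ = 4.71·sin78° = 4.607 m, counterclockwise.
For rotational equilibrium, N × 4.607 = 660.8, so N = 143 N.

N_wall ≈ 143 N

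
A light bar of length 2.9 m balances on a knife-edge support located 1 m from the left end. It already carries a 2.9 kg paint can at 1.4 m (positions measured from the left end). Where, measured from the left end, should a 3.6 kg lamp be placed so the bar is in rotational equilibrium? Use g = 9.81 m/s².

Taking torques about the knife-edge support (at 1 m from the left end):
Paint can: 2.9 × 9.81 = 28.45 N down at 1.4 m → arm 0.4 m, τ = 28.45 × 0.4 = 11.38 N·m clockwise.
Net moment of existing loads = 11.38 N·m clockwise.
The lamp weighs 3.6 × 9.81 = 35.32 N and must supply an equal counterclockwise moment, so its lever arm about the knife-edge support is 11.38 / 35.32 = 0.322 m.
That puts it at 1 − 0.322 = 0.678 m from the left end.

x ≈ 0.678 m from the left end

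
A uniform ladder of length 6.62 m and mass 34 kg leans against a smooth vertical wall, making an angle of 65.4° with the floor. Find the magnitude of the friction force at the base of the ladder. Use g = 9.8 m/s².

f ≈ 76.3 N

Choose the foot of the ladder as the axis so the floor normal and friction both act there and drop out.
Ladder weight 34×9.8 = 333.2 N acts at 3.31 m along the ladder; its horizontal arm is 3.31·cos65.4° = 1.378 m → τ = 459.1 N·m clockwise.
Wall normal N acts horizontally at the top; its moment arm is the height L sinθ = 6.62·sin65.4° = 6.019 m, counterclockwise.
Balancing moments: N × 6.019 = 459.1, giving N = 76.3 N.
ΣFx = 0: friction at the foot balances the wall's push, so f = N_wall = 76.3 N.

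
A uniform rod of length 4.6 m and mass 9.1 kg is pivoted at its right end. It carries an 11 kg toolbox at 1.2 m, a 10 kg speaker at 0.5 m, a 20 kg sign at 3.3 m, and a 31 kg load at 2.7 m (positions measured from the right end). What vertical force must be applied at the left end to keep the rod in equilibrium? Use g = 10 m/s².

Take moments about the right end.
Beam weight: 9.1 × 10 = 91 N down at 2.3 m → arm 2.3 m, τ = 91 × 2.3 = 209.3 N·m counterclockwise.
Toolbox: 11 × 10 = 110 N down at 1.2 m → arm 1.2 m, τ = 110 × 1.2 = 132 N·m counterclockwise.
Speaker: 10 × 10 = 100 N down at 0.5 m → arm 0.5 m, τ = 100 × 0.5 = 50 N·m counterclockwise.
Sign: 20 × 10 = 200 N down at 3.3 m → arm 3.3 m, τ = 200 × 3.3 = 660 N·m counterclockwise.
Load: 31 × 10 = 310 N down at 2.7 m → arm 2.7 m, τ = 310 × 2.7 = 837 N·m counterclockwise.
Net moment of the loads = 1888 N·m counterclockwise.
The upward force F acts at the left end, arm 4.6 m, giving F × 4.6 clockwise.
Setting net torque to zero: F × 4.6 = 1888 → F = 1888 / 4.6 = 410 N.

F ≈ 410 N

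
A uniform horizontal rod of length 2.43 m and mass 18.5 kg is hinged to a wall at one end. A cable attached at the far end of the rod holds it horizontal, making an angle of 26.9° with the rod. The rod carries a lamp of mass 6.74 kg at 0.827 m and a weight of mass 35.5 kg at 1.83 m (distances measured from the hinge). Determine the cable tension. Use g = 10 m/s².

T ≈ 846 N

Sum moments about the hinge (the unknown hinge reaction has zero arm there).
Beam weight: 18.5 × 10 = 185 N down at 1.215 m → arm 1.215 m, τ = 185 × 1.215 = 224.8 N·m clockwise.
Lamp: 6.74 × 10 = 67.4 N down at 0.827 m → arm 0.827 m, τ = 67.4 × 0.827 = 55.74 N·m clockwise.
Weight: 35.5 × 10 = 355 N down at 1.83 m → arm 1.83 m, τ = 355 × 1.83 = 649.6 N·m clockwise.
Total clockwise load moment = 930.1 N·m.
The cable tension T acts at 2.43 m; only its component perpendicular to the rod, T sinθ, produces torque. sin 26.9° = 0.4524.
For rotational equilibrium, T × 2.43 × 0.4524 = 930.1, so T = 930.1 / 1.099 = 846 N.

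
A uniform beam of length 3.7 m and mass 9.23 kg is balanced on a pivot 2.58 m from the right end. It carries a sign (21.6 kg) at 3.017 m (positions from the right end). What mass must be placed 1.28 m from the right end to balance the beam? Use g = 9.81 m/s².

m ≈ 2.08 kg

Taking torques about the pivot (at 2.58 m from the right end):
Beam weight: 9.23 × 9.81 = 90.55 N down at 1.85 m → arm 0.73 m, τ = 90.55 × 0.73 = 66.1 N·m clockwise.
Sign: 21.6 × 9.81 = 211.9 N down at 3.017 m → arm 0.437 m, τ = 211.9 × 0.437 = 92.6 N·m counterclockwise.
Net moment of known loads = 26.5 N·m counterclockwise.
An unknown mass m at 1.28 m has arm 1.3 m; its moment is m·g·1.3 clockwise.
Setting net torque to zero: m × 9.81 × 1.3 = 26.5 → m = 26.5 / (9.81 × 1.3) = 2.08 kg.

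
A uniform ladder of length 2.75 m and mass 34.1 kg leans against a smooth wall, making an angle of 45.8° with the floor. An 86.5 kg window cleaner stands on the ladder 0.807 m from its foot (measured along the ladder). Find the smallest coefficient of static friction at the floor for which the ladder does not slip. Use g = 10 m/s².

Choose the foot of the ladder as the axis so the floor normal and friction both act there and drop out.
Ladder weight 34.1×10 = 341 N acts at 1.375 m along the ladder; its horizontal arm is 1.375·cos45.8° = 0.9586 m → τ = 326.9 N·m clockwise.
Window cleaner: 86.5×10 = 865 N at 0.807 m → arm 0.5626 m → τ = 486.6 N·m clockwise.
Wall normal N acts horizontally at the top; its moment arm is the height L sinθ = 2.75·sin45.8° = 1.972 m, counterclockwise.
Στ = 0 ⇒ N × 1.972 = 813.5 ⇒ N = 412.5 N.
ΣFx = 0 ⇒ f = N_wall = 412.5 N. ΣFy = 0 ⇒ N_floor = 1206 N.
μ_min = f / N_floor = 412.5 / 1206 = 0.342.

μ_min ≈ 0.342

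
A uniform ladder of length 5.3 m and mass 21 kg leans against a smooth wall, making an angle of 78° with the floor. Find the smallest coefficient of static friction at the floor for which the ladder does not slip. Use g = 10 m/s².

Taking torques about the foot of the ladder:
Ladder weight 21×10 = 210 N acts at 2.65 m along the ladder; its horizontal arm is 2.65·cos78° = 0.551 m → τ = 115.7 N·m clockwise.
Wall normal N acts horizontally at the top; its moment arm is the height L sinθ = 5.3·sin78° = 5.184 m, counterclockwise.
For rotational equilibrium, N × 5.184 = 115.7, so N = 22.32 N.
ΣFx = 0 ⇒ f = N_wall = 22.32 N. ΣFy = 0 ⇒ N_floor = 210 N.
μ_min = f / N_floor = 22.32 / 210 = 0.106.

μ_min ≈ 0.106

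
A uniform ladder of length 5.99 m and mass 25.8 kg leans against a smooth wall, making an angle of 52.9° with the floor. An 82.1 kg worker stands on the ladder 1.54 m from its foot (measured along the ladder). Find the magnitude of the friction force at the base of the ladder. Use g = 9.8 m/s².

Choose the foot of the ladder as the axis so the floor normal and friction both act there and drop out.
Ladder weight 25.8×9.8 = 252.8 N acts at 2.995 m along the ladder; its horizontal arm is 2.995·cos52.9° = 1.807 m → τ = 456.8 N·m clockwise.
Worker: 82.1×9.8 = 804.6 N at 1.54 m → arm 0.9289 m → τ = 747.4 N·m clockwise.
Wall normal N acts horizontally at the top; its moment arm is the height L sinθ = 5.99·sin52.9° = 4.778 m, counterclockwise.
Setting net torque to zero: N × 4.778 = 1204 → N = 252 N.
ΣFx = 0: friction at the foot balances the wall's push, so f = N_wall = 252 N.

f ≈ 252 N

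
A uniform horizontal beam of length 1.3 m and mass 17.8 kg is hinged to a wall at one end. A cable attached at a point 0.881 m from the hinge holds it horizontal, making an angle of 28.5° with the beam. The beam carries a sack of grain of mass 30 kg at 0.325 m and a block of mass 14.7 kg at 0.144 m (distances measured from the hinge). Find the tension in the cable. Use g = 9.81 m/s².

About the hinge:
Beam weight: 17.8 × 9.81 = 174.6 N down at 0.65 m → arm 0.65 m, τ = 174.6 × 0.65 = 113.5 N·m clockwise.
Sack of grain: 30 × 9.81 = 294.3 N down at 0.325 m → arm 0.325 m, τ = 294.3 × 0.325 = 95.65 N·m clockwise.
Block: 14.7 × 9.81 = 144.2 N down at 0.144 m → arm 0.144 m, τ = 144.2 × 0.144 = 20.76 N·m clockwise.
Total clockwise load moment = 229.9 N·m.
The cable tension T acts at 0.881 m; only its component perpendicular to the beam, T sinθ, produces torque. sin 28.5° = 0.4772.
Balancing moments: T × 0.881 × 0.4772 = 229.9, giving T = 229.9 / 0.4204 = 547 N.

T ≈ 547 N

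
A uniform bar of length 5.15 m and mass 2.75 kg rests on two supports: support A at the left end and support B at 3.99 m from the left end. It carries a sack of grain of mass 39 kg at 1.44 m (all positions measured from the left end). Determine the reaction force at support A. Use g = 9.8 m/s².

Sum moments about support B (its reaction then has zero moment arm).
Beam weight: 2.75 × 9.8 = 26.95 N down at 2.575 m → arm 1.415 m, τ = 26.95 × 1.415 = 38.13 N·m counterclockwise.
Sack of grain: 39 × 9.8 = 382.2 N down at 1.44 m → arm 2.55 m, τ = 382.2 × 2.55 = 974.6 N·m counterclockwise.
Net load moment about support B = 1013 N·m counterclockwise.
Reaction R at support A is upward at 0 m, arm 3.99 m → moment R × 3.99 clockwise.
Balancing moments: R × 3.99 = 1013, giving R = 254 N.

R_A ≈ 254 N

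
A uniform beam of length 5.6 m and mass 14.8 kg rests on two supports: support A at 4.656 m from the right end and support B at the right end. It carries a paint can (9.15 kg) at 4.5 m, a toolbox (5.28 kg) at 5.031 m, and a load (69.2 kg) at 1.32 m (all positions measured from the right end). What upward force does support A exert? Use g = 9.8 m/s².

Sum moments about support B (its reaction then has zero moment arm).
Beam weight: 14.8 × 9.8 = 145 N down at 2.8 m → arm 2.8 m, τ = 145 × 2.8 = 406 N·m counterclockwise.
Paint can: 9.15 × 9.8 = 89.67 N down at 4.5 m → arm 4.5 m, τ = 89.67 × 4.5 = 403.5 N·m counterclockwise.
Toolbox: 5.28 × 9.8 = 51.74 N down at 5.031 m → arm 5.031 m, τ = 51.74 × 5.031 = 260.3 N·m counterclockwise.
Load: 69.2 × 9.8 = 678.2 N down at 1.32 m → arm 1.32 m, τ = 678.2 × 1.32 = 895.2 N·m counterclockwise.
Net load moment about support B = 1965 N·m counterclockwise.
Reaction R at support A is upward at 4.656 m, arm 4.656 m → moment R × 4.656 clockwise.
For rotational equilibrium, R × 4.656 = 1965, so R = 422 N.

R_A ≈ 422 N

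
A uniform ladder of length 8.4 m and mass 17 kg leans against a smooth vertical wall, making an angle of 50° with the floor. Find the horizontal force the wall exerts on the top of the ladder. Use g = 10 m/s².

N_wall ≈ 71.3 N

About the foot of the ladder:
Ladder weight 17×10 = 170 N acts at 4.2 m along the ladder; its horizontal arm is 4.2·cos50° = 2.7 m → τ = 459 N·m clockwise.
Wall normal N acts horizontally at the top; its moment arm is the height L sinθ = 8.4·sin50° = 6.435 m, counterclockwise.
Balancing moments: N × 6.435 = 459, giving N = 71.3 N.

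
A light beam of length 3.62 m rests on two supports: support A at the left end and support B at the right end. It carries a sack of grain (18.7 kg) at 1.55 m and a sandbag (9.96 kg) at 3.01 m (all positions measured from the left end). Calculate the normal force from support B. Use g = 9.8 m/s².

Taking torques about support A:
Sack of grain: 18.7 × 9.8 = 183.3 N down at 1.55 m → arm 1.55 m, τ = 183.3 × 1.55 = 284.1 N·m clockwise.
Sandbag: 9.96 × 9.8 = 97.61 N down at 3.01 m → arm 3.01 m, τ = 97.61 × 3.01 = 293.8 N·m clockwise.
Net load moment about support A = 577.9 N·m clockwise.
Reaction R at support B is upward at 3.62 m, arm 3.62 m → moment R × 3.62 counterclockwise.
Setting net torque to zero: R × 3.62 = 577.9 → R = 160 N.

R_B ≈ 160 N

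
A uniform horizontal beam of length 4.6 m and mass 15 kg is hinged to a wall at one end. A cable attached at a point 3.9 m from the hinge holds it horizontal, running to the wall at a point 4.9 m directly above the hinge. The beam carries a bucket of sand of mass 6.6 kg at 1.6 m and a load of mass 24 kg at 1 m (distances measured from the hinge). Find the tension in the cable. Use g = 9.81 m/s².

T ≈ 222 N

Taking torques about the hinge:
Beam weight: 15 × 9.81 = 147.2 N down at 2.3 m → arm 2.3 m, τ = 147.2 × 2.3 = 338.6 N·m clockwise.
Bucket of sand: 6.6 × 9.81 = 64.75 N down at 1.6 m → arm 1.6 m, τ = 64.75 × 1.6 = 103.6 N·m clockwise.
Load: 24 × 9.81 = 235.4 N down at 1 m → arm 1 m, τ = 235.4 × 1 = 235.4 N·m clockwise.
Total clockwise load moment = 677.6 N·m.
The cable tension T acts at 3.9 m; only its component perpendicular to the beam, T sinθ, produces torque. sinθ = h/√(h²+d²) = 4.9/√(4.9²+3.9²) = 0.7824.
Setting net torque to zero: T × 3.9 × 0.7824 = 677.6 → T = 677.6 / 3.051 = 222 N.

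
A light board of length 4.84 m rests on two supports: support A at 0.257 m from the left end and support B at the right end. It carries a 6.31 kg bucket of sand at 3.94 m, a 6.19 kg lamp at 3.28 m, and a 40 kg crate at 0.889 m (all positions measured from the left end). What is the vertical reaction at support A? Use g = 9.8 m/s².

R_A ≈ 371 N

Take moments about support B.
Bucket of sand: 6.31 × 9.8 = 61.84 N down at 3.94 m → arm 0.9 m, τ = 61.84 × 0.9 = 55.66 N·m counterclockwise.
Lamp: 6.19 × 9.8 = 60.66 N down at 3.28 m → arm 1.56 m, τ = 60.66 × 1.56 = 94.63 N·m counterclockwise.
Crate: 40 × 9.8 = 392 N down at 0.889 m → arm 3.951 m, τ = 392 × 3.951 = 1549 N·m counterclockwise.
Net load moment about support B = 1699 N·m counterclockwise.
Reaction R at support A is upward at 0.257 m, arm 4.583 m → moment R × 4.583 clockwise.
For rotational equilibrium, R × 4.583 = 1699, so R = 371 N.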